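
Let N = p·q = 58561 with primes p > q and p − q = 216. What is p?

373

Since p = q + 216, we have 58561 = q(q + 216), so q² + 216q − 58561 = 0.
Discriminant: 216² + 4·58561 = 46656 + 234244 = 280900; √280900 = 530.
q = (−216 + 530)/2 = 157, and p = q + 216 = 373.
Check: 157 · 373 = 58561.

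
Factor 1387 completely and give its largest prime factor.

1387 = 19 · 73
73 is prime.
So 1387 = 19 · 73; the largest prime factor is 73.

73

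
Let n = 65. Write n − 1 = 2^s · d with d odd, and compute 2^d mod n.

2

65 − 1 = 64 = 2^6 · 1, so d = 1.
2^1 ≡ 2 (mod 65)
1 = 1 in binary powers of 2.
So 2^1 ≡ 2 ≡ 2 (mod 65).
Squaring chain: 2 → 4 → 16 → 61 → 16 → 61; never reaches −1, so base 2 is a Miller–Rabin witness that 65 is composite.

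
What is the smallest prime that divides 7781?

31

7781 is odd.
Digit sum 23, not divisible by 3.
Ends in 1: not divisible by 5.
7: 7781 = 7·1111 + 4
11: 7781 = 11·707 + 4
13: 7781 = 13·598 + 7
17: 7781 = 17·457 + 12
19: 7781 = 19·409 + 10
23: 7781 = 23·338 + 7
29: 7781 = 29·268 + 9
31: 7781 = 31·251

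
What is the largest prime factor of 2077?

2077 = 31 · 67
67 is prime.
So 2077 = 31 · 67; the largest prime factor is 67.

67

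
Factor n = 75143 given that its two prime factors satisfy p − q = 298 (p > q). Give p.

Since p = q + 298, we have 75143 = q(q + 298), so q² + 298q − 75143 = 0.
Discriminant: 298² + 4·75143 = 88804 + 300572 = 389376; √389376 = 624.
q = (−298 + 624)/2 = 163, and p = q + 298 = 461.
Check: 163 · 461 = 75143.

461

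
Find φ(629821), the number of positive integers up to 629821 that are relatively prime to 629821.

Factor: 629821 = 43 · 97 · 151.
φ(629821) = (43−1) · (97−1) · (151−1) = 42 · 96 · 150 = 604800.

604800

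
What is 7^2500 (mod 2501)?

7^1 ≡ 7 (mod 2501)
7^2 ≡ 7^2 = 49 ≡ 49 (mod 2501)
7^4 ≡ 49^2 = 2401 ≡ 2401 (mod 2501)
7^8 ≡ 2401^2 = 5764801 ≡ 2497 (mod 2501)
7^16 ≡ 2497^2 = 6235009 ≡ 16 (mod 2501)
7^32 ≡ 16^2 = 256 ≡ 256 (mod 2501)
7^64 ≡ 256^2 = 65536 ≡ 510 (mod 2501)
7^128 ≡ 510^2 = 260100 ≡ 2497 (mod 2501)
7^256 ≡ 2497^2 = 6235009 ≡ 16 (mod 2501)
7^512 ≡ 16^2 = 256 ≡ 256 (mod 2501)
7^1024 ≡ 256^2 = 65536 ≡ 510 (mod 2501)
7^2048 ≡ 510^2 = 260100 ≡ 2497 (mod 2501)
2500 = 2048 + 256 + 128 + 64 + 4 in binary powers of 2.
So 7^2500 ≡ 2497 · 16 · 2497 · 510 · 2401 ≡ 1721 (mod 2501).
Since 1721 ≠ 1, base 7 is a Fermat witness: 2501 is composite.

1721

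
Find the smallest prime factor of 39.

39 is odd.
Digit sum 12, divisible by 3.

3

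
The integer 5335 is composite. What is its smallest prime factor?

5

5335 is odd.
Digit sum 16, not divisible by 3.
Ends in 5: divisible by 5.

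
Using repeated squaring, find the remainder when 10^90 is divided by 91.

10^1 ≡ 10 (mod 91)
10^2 ≡ 10^2 = 100 ≡ 9 (mod 91)
10^4 ≡ 9^2 = 81 ≡ 81 (mod 91)
10^8 ≡ 81^2 = 6561 ≡ 9 (mod 91)
10^16 ≡ 9^2 = 81 ≡ 81 (mod 91)
10^32 ≡ 81^2 = 6561 ≡ 9 (mod 91)
10^64 ≡ 9^2 = 81 ≡ 81 (mod 91)
90 = 64 + 16 + 8 + 2 in binary powers of 2.
So 10^90 ≡ 81 · 81 · 9 · 9 ≡ 1 (mod 91).
Since the result is 1, base 10 gives no evidence that 91 is composite.

1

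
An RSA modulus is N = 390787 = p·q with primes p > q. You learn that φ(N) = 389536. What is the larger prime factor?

659

φ(n) = (p−1)(q−1) = n − (p+q) + 1, so p + q = 390787 − 389536 + 1 = 1252.
p and q are the roots of t² − 1252t + 390787 = 0.
Discriminant: 1252² − 4·390787 = 1567504 − 1563148 = 4356; √4356 = 66.
q = (1252 − 66)/2 = 593, p = (1252 + 66)/2 = 659.
Check: 593 · 659 = 390787.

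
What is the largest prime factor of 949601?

949601 = 19 · 49979
49979 = 23 · 2173
2173 = 41 · 53
53 is prime.
So 949601 = 19 · 23 · 41 · 53; the largest prime factor is 53.

53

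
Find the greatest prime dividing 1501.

1501 = 19 · 79
79 is prime.
So 1501 = 19 · 79; the largest prime factor is 79.

79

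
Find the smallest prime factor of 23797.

53

23797 is odd.
Digit sum 28, not divisible by 3.
Ends in 7: not divisible by 5.
7: 23797 = 7·3399 + 4
11: 23797 = 11·2163 + 4
13: 23797 = 13·1830 + 7
17: 23797 = 17·1399 + 14
19: 23797 = 19·1252 + 9
23: 23797 = 23·1034 + 15
29: 23797 = 29·820 + 17
31: 23797 = 31·767 + 20
37: 23797 = 37·643 + 6
41: 23797 = 41·580 + 17
43: 23797 = 43·553 + 18
47: 23797 = 47·506 + 15
53: 23797 = 53·449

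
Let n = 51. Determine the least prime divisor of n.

3

51 is odd.
Digit sum 6, divisible by 3.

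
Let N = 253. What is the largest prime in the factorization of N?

23

253 = 11 · 23
23 is prime.
So 253 = 11 · 23; the largest prime factor is 23.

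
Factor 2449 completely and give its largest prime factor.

2449 = 31 · 79
79 is prime.
So 2449 = 31 · 79; the largest prime factor is 79.

79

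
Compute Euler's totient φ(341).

300

Factor: 341 = 11 · 31.
φ(341) = (11−1) · (31−1) = 10 · 30 = 300.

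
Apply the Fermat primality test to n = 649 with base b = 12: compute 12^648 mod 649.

12^1 ≡ 12 (mod 649)
12^2 ≡ 12^2 = 144 ≡ 144 (mod 649)
12^4 ≡ 144^2 = 20736 ≡ 617 (mod 649)
12^8 ≡ 617^2 = 380689 ≡ 375 (mod 649)
12^16 ≡ 375^2 = 140625 ≡ 441 (mod 649)
12^32 ≡ 441^2 = 194481 ≡ 430 (mod 649)
12^64 ≡ 430^2 = 184900 ≡ 584 (mod 649)
12^128 ≡ 584^2 = 341056 ≡ 331 (mod 649)
12^256 ≡ 331^2 = 109561 ≡ 529 (mod 649)
12^512 ≡ 529^2 = 279841 ≡ 122 (mod 649)
648 = 512 + 128 + 8 in binary powers of 2.
So 12^648 ≡ 122 · 331 · 375 ≡ 133 (mod 649).
Since 133 ≠ 1, base 12 is a Fermat witness: 649 is composite.

133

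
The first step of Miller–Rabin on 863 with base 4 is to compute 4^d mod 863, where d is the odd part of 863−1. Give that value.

1

863 − 1 = 862 = 2^1 · 431, so d = 431.
4^1 ≡ 4 (mod 863)
4^2 ≡ 4^2 = 16 ≡ 16 (mod 863)
4^4 ≡ 16^2 = 256 ≡ 256 (mod 863)
4^8 ≡ 256^2 = 65536 ≡ 811 (mod 863)
4^16 ≡ 811^2 = 657721 ≡ 115 (mod 863)
4^32 ≡ 115^2 = 13225 ≡ 280 (mod 863)
4^64 ≡ 280^2 = 78400 ≡ 730 (mod 863)
4^128 ≡ 730^2 = 532900 ≡ 429 (mod 863)
4^256 ≡ 429^2 = 184041 ≡ 222 (mod 863)
431 = 256 + 128 + 32 + 8 + 4 + 2 + 1 in binary powers of 2.
So 4^431 ≡ 222 · 429 · 280 · 811 · 256 · 16 · 4 ≡ 1 (mod 863).
Since 4^d ≡ 1 (mod 863), base 4 does not prove 863 composite.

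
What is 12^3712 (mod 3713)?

3698

12^1 ≡ 12 (mod 3713)
12^2 ≡ 12^2 = 144 ≡ 144 (mod 3713)
12^4 ≡ 144^2 = 20736 ≡ 2171 (mod 3713)
12^8 ≡ 2171^2 = 4713241 ≡ 1444 (mod 3713)
12^16 ≡ 1444^2 = 2085136 ≡ 2143 (mod 3713)
12^32 ≡ 2143^2 = 4592449 ≡ 3181 (mod 3713)
12^64 ≡ 3181^2 = 10118761 ≡ 836 (mod 3713)
12^128 ≡ 836^2 = 698896 ≡ 852 (mod 3713)
12^256 ≡ 852^2 = 725904 ≡ 1869 (mod 3713)
12^512 ≡ 1869^2 = 3493161 ≡ 2941 (mod 3713)
12^1024 ≡ 2941^2 = 8649481 ≡ 1904 (mod 3713)
12^2048 ≡ 1904^2 = 3625216 ≡ 1328 (mod 3713)
3712 = 2048 + 1024 + 512 + 128 in binary powers of 2.
So 12^3712 ≡ 1328 · 1904 · 2941 · 852 ≡ 3698 (mod 3713).
Since 3698 ≠ 1, base 12 is a Fermat witness: 3713 is composite.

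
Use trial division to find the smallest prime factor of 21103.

47

21103 is odd.
Digit sum 7, not divisible by 3.
Ends in 3: not divisible by 5.
7: 21103 = 7·3014 + 5
11: 21103 = 11·1918 + 5
13: 21103 = 13·1623 + 4
17: 21103 = 17·1241 + 6
19: 21103 = 19·1110 + 13
23: 21103 = 23·917 + 12
29: 21103 = 29·727 + 20
31: 21103 = 31·680 + 23
37: 21103 = 37·570 + 13
41: 21103 = 41·514 + 29
43: 21103 = 43·490 + 33
47: 21103 = 47·449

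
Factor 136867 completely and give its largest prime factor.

97

136867 = 17 · 8051
8051 = 83 · 97
97 is prime.
So 136867 = 17 · 83 · 97; the largest prime factor is 97.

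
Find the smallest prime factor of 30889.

17

30889 is odd.
Digit sum 28, not divisible by 3.
Ends in 9: not divisible by 5.
7: 30889 = 7·4412 + 5
11: 30889 = 11·2808 + 1
13: 30889 = 13·2376 + 1
17: 30889 = 17·1817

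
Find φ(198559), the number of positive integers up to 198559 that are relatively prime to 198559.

185856

Factor: 198559 = 23 · 89 · 97.
φ(198559) = (23−1) · (89−1) · (97−1) = 22 · 88 · 96 = 185856.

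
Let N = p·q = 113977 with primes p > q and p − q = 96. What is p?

Since p = q + 96, we have 113977 = q(q + 96), so q² + 96q − 113977 = 0.
Discriminant: 96² + 4·113977 = 9216 + 455908 = 465124; √465124 = 682.
q = (−96 + 682)/2 = 293, and p = q + 96 = 389.
Check: 293 · 389 = 113977.

389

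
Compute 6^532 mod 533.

6^1 ≡ 6 (mod 533)
6^2 ≡ 6^2 = 36 ≡ 36 (mod 533)
6^4 ≡ 36^2 = 1296 ≡ 230 (mod 533)
6^8 ≡ 230^2 = 52900 ≡ 133 (mod 533)
6^16 ≡ 133^2 = 17689 ≡ 100 (mod 533)
6^32 ≡ 100^2 = 10000 ≡ 406 (mod 533)
6^64 ≡ 406^2 = 164836 ≡ 139 (mod 533)
6^128 ≡ 139^2 = 19321 ≡ 133 (mod 533)
6^256 ≡ 133^2 = 17689 ≡ 100 (mod 533)
6^512 ≡ 100^2 = 10000 ≡ 406 (mod 533)
532 = 512 + 16 + 4 in binary powers of 2.
So 6^532 ≡ 406 · 100 · 230 ≡ 373 (mod 533).
Since 373 ≠ 1, base 6 is a Fermat witness: 533 is composite.

373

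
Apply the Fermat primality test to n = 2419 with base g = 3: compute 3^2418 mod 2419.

501

3^1 ≡ 3 (mod 2419)
3^2 ≡ 3^2 = 9 ≡ 9 (mod 2419)
3^4 ≡ 9^2 = 81 ≡ 81 (mod 2419)
3^8 ≡ 81^2 = 6561 ≡ 1723 (mod 2419)
3^16 ≡ 1723^2 = 2968729 ≡ 616 (mod 2419)
3^32 ≡ 616^2 = 379456 ≡ 2092 (mod 2419)
3^64 ≡ 2092^2 = 4376464 ≡ 493 (mod 2419)
3^128 ≡ 493^2 = 243049 ≡ 1149 (mod 2419)
3^256 ≡ 1149^2 = 1320201 ≡ 1846 (mod 2419)
3^512 ≡ 1846^2 = 3407716 ≡ 1764 (mod 2419)
3^1024 ≡ 1764^2 = 3111696 ≡ 862 (mod 2419)
3^2048 ≡ 862^2 = 743044 ≡ 411 (mod 2419)
2418 = 2048 + 256 + 64 + 32 + 16 + 2 in binary powers of 2.
So 3^2418 ≡ 411 · 1846 · 493 · 2092 · 616 · 9 ≡ 501 (mod 2419).
Since 501 ≠ 1, base 3 is a Fermat witness: 2419 is composite.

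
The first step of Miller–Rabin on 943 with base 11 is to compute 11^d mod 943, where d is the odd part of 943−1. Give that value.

65

943 − 1 = 942 = 2^1 · 471, so d = 471.
11^1 ≡ 11 (mod 943)
11^2 ≡ 11^2 = 121 ≡ 121 (mod 943)
11^4 ≡ 121^2 = 14641 ≡ 496 (mod 943)
11^8 ≡ 496^2 = 246016 ≡ 836 (mod 943)
11^16 ≡ 836^2 = 698896 ≡ 133 (mod 943)
11^32 ≡ 133^2 = 17689 ≡ 715 (mod 943)
11^64 ≡ 715^2 = 511225 ≡ 119 (mod 943)
11^128 ≡ 119^2 = 14161 ≡ 16 (mod 943)
11^256 ≡ 16^2 = 256 ≡ 256 (mod 943)
471 = 256 + 128 + 64 + 16 + 4 + 2 + 1 in binary powers of 2.
So 11^471 ≡ 256 · 16 · 119 · 133 · 496 · 121 · 11 ≡ 65 (mod 943).
Squaring chain: 65; never reaches −1, so base 11 is a Miller–Rabin witness that 943 is composite.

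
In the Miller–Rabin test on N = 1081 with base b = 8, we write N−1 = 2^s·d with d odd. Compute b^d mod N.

1081 − 1 = 1080 = 2^3 · 135, so d = 135.
8^1 ≡ 8 (mod 1081)
8^2 ≡ 8^2 = 64 ≡ 64 (mod 1081)
8^4 ≡ 64^2 = 4096 ≡ 853 (mod 1081)
8^8 ≡ 853^2 = 727609 ≡ 96 (mod 1081)
8^16 ≡ 96^2 = 9216 ≡ 568 (mod 1081)
8^32 ≡ 568^2 = 322624 ≡ 486 (mod 1081)
8^64 ≡ 486^2 = 236196 ≡ 538 (mod 1081)
8^128 ≡ 538^2 = 289444 ≡ 817 (mod 1081)
135 = 128 + 4 + 2 + 1 in binary powers of 2.
So 8^135 ≡ 817 · 853 · 64 · 8 ≡ 75 (mod 1081).
Squaring chain: 75 → 220 → 836; never reaches −1, so base 8 is a Miller–Rabin witness that 1081 is composite.

75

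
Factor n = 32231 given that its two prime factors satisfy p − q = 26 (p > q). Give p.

Since p = q + 26, we have 32231 = q(q + 26), so q² + 26q − 32231 = 0.
Discriminant: 26² + 4·32231 = 676 + 128924 = 129600; √129600 = 360.
q = (−26 + 360)/2 = 167, and p = q + 26 = 193.
Check: 167 · 193 = 32231.

193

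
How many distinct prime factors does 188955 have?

5

188955 = 3^2 · 20995
20995 = 5 · 4199
4199 = 13 · 323
323 = 17 · 19
188955 = 3^2 · 5 · 13 · 17 · 19, which has 5 distinct prime factors.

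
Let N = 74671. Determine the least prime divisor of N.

74671 is odd.
Digit sum 25, not divisible by 3.
Ends in 1: not divisible by 5.
7: 74671 = 7·10667 + 2
11: 74671 = 11·6788 + 3
13: 74671 = 13·5743 + 12
17: 74671 = 17·4392 + 7
19: 74671 = 19·3930 + 1
23: 74671 = 23·3246 + 13
29: 74671 = 29·2574 + 25
31: 74671 = 31·2408 + 23
37: 74671 = 37·2018 + 5
41: 74671 = 41·1821 + 10
43: 74671 = 43·1736 + 23
47: 74671 = 47·1588 + 35
53: 74671 = 53·1408 + 47
59: 74671 = 59·1265 + 36
61: 74671 = 61·1224 + 7
67: 74671 = 67·1114 + 33
71: 74671 = 71·1051 + 50
73: 74671 = 73·1022 + 65
79: 74671 = 79·945 + 16
83: 74671 = 83·899 + 54
89: 74671 = 89·839

89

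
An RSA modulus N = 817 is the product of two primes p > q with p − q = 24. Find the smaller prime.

Since p = q + 24, we have 817 = q(q + 24), so q² + 24q − 817 = 0.
Discriminant: 24² + 4·817 = 576 + 3268 = 3844; √3844 = 62.
q = (−24 + 62)/2 = 19, and p = q + 24 = 43.
Check: 19 · 43 = 817.

19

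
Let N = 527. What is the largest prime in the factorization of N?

527 = 17 · 31
31 is prime.
So 527 = 17 · 31; the largest prime factor is 31.

31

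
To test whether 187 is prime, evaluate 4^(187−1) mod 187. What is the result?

169

4^1 ≡ 4 (mod 187)
4^2 ≡ 4^2 = 16 ≡ 16 (mod 187)
4^4 ≡ 16^2 = 256 ≡ 69 (mod 187)
4^8 ≡ 69^2 = 4761 ≡ 86 (mod 187)
4^16 ≡ 86^2 = 7396 ≡ 103 (mod 187)
4^32 ≡ 103^2 = 10609 ≡ 137 (mod 187)
4^64 ≡ 137^2 = 18769 ≡ 69 (mod 187)
4^128 ≡ 69^2 = 4761 ≡ 86 (mod 187)
186 = 128 + 32 + 16 + 8 + 2 in binary powers of 2.
So 4^186 ≡ 86 · 137 · 103 · 86 · 16 ≡ 169 (mod 187).
Since 169 ≠ 1, base 4 is a Fermat witness: 187 is composite.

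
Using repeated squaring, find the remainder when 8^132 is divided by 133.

8^1 ≡ 8 (mod 133)
8^2 ≡ 8^2 = 64 ≡ 64 (mod 133)
8^4 ≡ 64^2 = 4096 ≡ 106 (mod 133)
8^8 ≡ 106^2 = 11236 ≡ 64 (mod 133)
8^16 ≡ 64^2 = 4096 ≡ 106 (mod 133)
8^32 ≡ 106^2 = 11236 ≡ 64 (mod 133)
8^64 ≡ 64^2 = 4096 ≡ 106 (mod 133)
8^128 ≡ 106^2 = 11236 ≡ 64 (mod 133)
132 = 128 + 4 in binary powers of 2.
So 8^132 ≡ 64 · 106 ≡ 1 (mod 133).
Since the result is 1, base 8 gives no evidence that 133 is composite.

1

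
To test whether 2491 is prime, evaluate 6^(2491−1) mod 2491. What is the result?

6^1 ≡ 6 (mod 2491)
6^2 ≡ 6^2 = 36 ≡ 36 (mod 2491)
6^4 ≡ 36^2 = 1296 ≡ 1296 (mod 2491)
6^8 ≡ 1296^2 = 1679616 ≡ 682 (mod 2491)
6^16 ≡ 682^2 = 465124 ≡ 1798 (mod 2491)
6^32 ≡ 1798^2 = 3232804 ≡ 1977 (mod 2491)
6^64 ≡ 1977^2 = 3908529 ≡ 150 (mod 2491)
6^128 ≡ 150^2 = 22500 ≡ 81 (mod 2491)
6^256 ≡ 81^2 = 6561 ≡ 1579 (mod 2491)
6^512 ≡ 1579^2 = 2493241 ≡ 2241 (mod 2491)
6^1024 ≡ 2241^2 = 5022081 ≡ 225 (mod 2491)
6^2048 ≡ 225^2 = 50625 ≡ 805 (mod 2491)
2490 = 2048 + 256 + 128 + 32 + 16 + 8 + 2 in binary powers of 2.
So 6^2490 ≡ 805 · 1579 · 81 · 1977 · 1798 · 682 · 36 ≡ 1865 (mod 2491).
Since 1865 ≠ 1, base 6 is a Fermat witness: 2491 is composite.

1865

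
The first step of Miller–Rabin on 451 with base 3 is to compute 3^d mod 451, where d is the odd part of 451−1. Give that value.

331

451 − 1 = 450 = 2^1 · 225, so d = 225.
3^1 ≡ 3 (mod 451)
3^2 ≡ 3^2 = 9 ≡ 9 (mod 451)
3^4 ≡ 9^2 = 81 ≡ 81 (mod 451)
3^8 ≡ 81^2 = 6561 ≡ 247 (mod 451)
3^16 ≡ 247^2 = 61009 ≡ 124 (mod 451)
3^32 ≡ 124^2 = 15376 ≡ 42 (mod 451)
3^64 ≡ 42^2 = 1764 ≡ 411 (mod 451)
3^128 ≡ 411^2 = 168921 ≡ 247 (mod 451)
225 = 128 + 64 + 32 + 1 in binary powers of 2.
So 3^225 ≡ 247 · 411 · 42 · 3 ≡ 331 (mod 451).
Squaring chain: 331; never reaches −1, so base 3 is a Miller–Rabin witness that 451 is composite.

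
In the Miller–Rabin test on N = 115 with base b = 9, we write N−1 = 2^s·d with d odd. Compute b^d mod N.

104

115 − 1 = 114 = 2^1 · 57, so d = 57.
9^1 ≡ 9 (mod 115)
9^2 ≡ 9^2 = 81 ≡ 81 (mod 115)
9^4 ≡ 81^2 = 6561 ≡ 6 (mod 115)
9^8 ≡ 6^2 = 36 ≡ 36 (mod 115)
9^16 ≡ 36^2 = 1296 ≡ 31 (mod 115)
9^32 ≡ 31^2 = 961 ≡ 41 (mod 115)
57 = 32 + 16 + 8 + 1 in binary powers of 2.
So 9^57 ≡ 41 · 31 · 36 · 9 ≡ 104 (mod 115).
Squaring chain: 104; never reaches −1, so base 9 is a Miller–Rabin witness that 115 is composite.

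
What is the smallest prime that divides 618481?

31

618481 is odd.
Digit sum 28, not divisible by 3.
Ends in 1: not divisible by 5.
7: 618481 = 7·88354 + 3
11: 618481 = 11·56225 + 6
13: 618481 = 13·47575 + 6
17: 618481 = 17·36381 + 4
19: 618481 = 19·32551 + 12
23: 618481 = 23·26890 + 11
29: 618481 = 29·21326 + 27
31: 618481 = 31·19951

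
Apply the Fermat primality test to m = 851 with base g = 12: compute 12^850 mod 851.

12^1 ≡ 12 (mod 851)
12^2 ≡ 12^2 = 144 ≡ 144 (mod 851)
12^4 ≡ 144^2 = 20736 ≡ 312 (mod 851)
12^8 ≡ 312^2 = 97344 ≡ 330 (mod 851)
12^16 ≡ 330^2 = 108900 ≡ 823 (mod 851)
12^32 ≡ 823^2 = 677329 ≡ 784 (mod 851)
12^64 ≡ 784^2 = 614656 ≡ 234 (mod 851)
12^128 ≡ 234^2 = 54756 ≡ 292 (mod 851)
12^256 ≡ 292^2 = 85264 ≡ 164 (mod 851)
12^512 ≡ 164^2 = 26896 ≡ 515 (mod 851)
850 = 512 + 256 + 64 + 16 + 2 in binary powers of 2.
So 12^850 ≡ 515 · 164 · 234 · 823 · 144 ≡ 164 (mod 851).
Since 164 ≠ 1, base 12 is a Fermat witness: 851 is composite.

164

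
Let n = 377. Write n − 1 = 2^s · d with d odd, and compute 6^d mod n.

377 − 1 = 376 = 2^3 · 47, so d = 47.
6^1 ≡ 6 (mod 377)
6^2 ≡ 6^2 = 36 ≡ 36 (mod 377)
6^4 ≡ 36^2 = 1296 ≡ 165 (mod 377)
6^8 ≡ 165^2 = 27225 ≡ 81 (mod 377)
6^16 ≡ 81^2 = 6561 ≡ 152 (mod 377)
6^32 ≡ 152^2 = 23104 ≡ 107 (mod 377)
47 = 32 + 8 + 4 + 2 + 1 in binary powers of 2.
So 6^47 ≡ 107 · 81 · 165 · 36 · 6 ≡ 323 (mod 377).
Squaring chain: 323 → 277 → 198; never reaches −1, so base 6 is a Miller–Rabin witness that 377 is composite.

323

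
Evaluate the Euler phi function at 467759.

444600

Factor: 467759 = 31 · 79 · 191.
φ(467759) = (31−1) · (79−1) · (191−1) = 30 · 78 · 190 = 444600.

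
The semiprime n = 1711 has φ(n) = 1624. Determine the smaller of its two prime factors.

φ(n) = (p−1)(q−1) = n − (p+q) + 1, so p + q = 1711 − 1624 + 1 = 88.
p and q are the roots of t² − 88t + 1711 = 0.
Discriminant: 88² − 4·1711 = 7744 − 6844 = 900; √900 = 30.
q = (88 − 30)/2 = 29, p = (88 + 30)/2 = 59.
Check: 29 · 59 = 1711.

29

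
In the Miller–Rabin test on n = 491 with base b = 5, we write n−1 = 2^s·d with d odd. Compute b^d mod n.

1

491 − 1 = 490 = 2^1 · 245, so d = 245.
5^1 ≡ 5 (mod 491)
5^2 ≡ 5^2 = 25 ≡ 25 (mod 491)
5^4 ≡ 25^2 = 625 ≡ 134 (mod 491)
5^8 ≡ 134^2 = 17956 ≡ 280 (mod 491)
5^16 ≡ 280^2 = 78400 ≡ 331 (mod 491)
5^32 ≡ 331^2 = 109561 ≡ 68 (mod 491)
5^64 ≡ 68^2 = 4624 ≡ 205 (mod 491)
5^128 ≡ 205^2 = 42025 ≡ 290 (mod 491)
245 = 128 + 64 + 32 + 16 + 4 + 1 in binary powers of 2.
So 5^245 ≡ 290 · 205 · 68 · 331 · 134 · 5 ≡ 1 (mod 491).
Since 5^d ≡ 1 (mod 491), base 5 does not prove 491 composite.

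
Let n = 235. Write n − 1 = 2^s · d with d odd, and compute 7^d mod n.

2

235 − 1 = 234 = 2^1 · 117, so d = 117.
7^1 ≡ 7 (mod 235)
7^2 ≡ 7^2 = 49 ≡ 49 (mod 235)
7^4 ≡ 49^2 = 2401 ≡ 51 (mod 235)
7^8 ≡ 51^2 = 2601 ≡ 16 (mod 235)
7^16 ≡ 16^2 = 256 ≡ 21 (mod 235)
7^32 ≡ 21^2 = 441 ≡ 206 (mod 235)
7^64 ≡ 206^2 = 42436 ≡ 136 (mod 235)
117 = 64 + 32 + 16 + 4 + 1 in binary powers of 2.
So 7^117 ≡ 136 · 206 · 21 · 51 · 7 ≡ 2 (mod 235).
Squaring chain: 2; never reaches −1, so base 7 is a Miller–Rabin witness that 235 is composite.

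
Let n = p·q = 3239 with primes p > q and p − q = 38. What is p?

79

Since p = q + 38, we have 3239 = q(q + 38), so q² + 38q − 3239 = 0.
Discriminant: 38² + 4·3239 = 1444 + 12956 = 14400; √14400 = 120.
q = (−38 + 120)/2 = 41, and p = q + 38 = 79.
Check: 41 · 79 = 3239.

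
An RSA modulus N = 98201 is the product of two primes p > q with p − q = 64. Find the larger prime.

Since p = q + 64, we have 98201 = q(q + 64), so q² + 64q − 98201 = 0.
Discriminant: 64² + 4·98201 = 4096 + 392804 = 396900; √396900 = 630.
q = (−64 + 630)/2 = 283, and p = q + 64 = 347.
Check: 283 · 347 = 98201.

347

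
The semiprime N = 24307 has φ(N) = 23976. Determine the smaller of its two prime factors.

109

φ(n) = (p−1)(q−1) = n − (p+q) + 1, so p + q = 24307 − 23976 + 1 = 332.
p and q are the roots of t² − 332t + 24307 = 0.
Discriminant: 332² − 4·24307 = 110224 − 97228 = 12996; √12996 = 114.
q = (332 − 114)/2 = 109, p = (332 + 114)/2 = 223.
Check: 109 · 223 = 24307.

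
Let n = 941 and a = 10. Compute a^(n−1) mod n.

1

10^1 ≡ 10 (mod 941)
10^2 ≡ 10^2 = 100 ≡ 100 (mod 941)
10^4 ≡ 100^2 = 10000 ≡ 590 (mod 941)
10^8 ≡ 590^2 = 348100 ≡ 871 (mod 941)
10^16 ≡ 871^2 = 758641 ≡ 195 (mod 941)
10^32 ≡ 195^2 = 38025 ≡ 385 (mod 941)
10^64 ≡ 385^2 = 148225 ≡ 488 (mod 941)
10^128 ≡ 488^2 = 238144 ≡ 71 (mod 941)
10^256 ≡ 71^2 = 5041 ≡ 336 (mod 941)
10^512 ≡ 336^2 = 112896 ≡ 917 (mod 941)
940 = 512 + 256 + 128 + 32 + 8 + 4 in binary powers of 2.
So 10^940 ≡ 917 · 336 · 71 · 385 · 871 · 590 ≡ 1 (mod 941).
Since the result is 1, base 10 gives no evidence that 941 is composite.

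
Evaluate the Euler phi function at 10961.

10752

Factor: 10961 = 97 · 113.
φ(10961) = (97−1) · (113−1) = 96 · 112 = 10752.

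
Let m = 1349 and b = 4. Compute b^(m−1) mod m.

4^1 ≡ 4 (mod 1349)
4^2 ≡ 4^2 = 16 ≡ 16 (mod 1349)
4^4 ≡ 16^2 = 256 ≡ 256 (mod 1349)
4^8 ≡ 256^2 = 65536 ≡ 784 (mod 1349)
4^16 ≡ 784^2 = 614656 ≡ 861 (mod 1349)
4^32 ≡ 861^2 = 741321 ≡ 720 (mod 1349)
4^64 ≡ 720^2 = 518400 ≡ 384 (mod 1349)
4^128 ≡ 384^2 = 147456 ≡ 415 (mod 1349)
4^256 ≡ 415^2 = 172225 ≡ 902 (mod 1349)
4^512 ≡ 902^2 = 813604 ≡ 157 (mod 1349)
4^1024 ≡ 157^2 = 24649 ≡ 367 (mod 1349)
1348 = 1024 + 256 + 64 + 4 in binary powers of 2.
So 4^1348 ≡ 367 · 902 · 384 · 256 ≡ 215 (mod 1349).
Since 215 ≠ 1, base 4 is a Fermat witness: 1349 is composite.

215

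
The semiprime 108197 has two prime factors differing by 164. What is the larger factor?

421

Since p = q + 164, we have 108197 = q(q + 164), so q² + 164q − 108197 = 0.
Discriminant: 164² + 4·108197 = 26896 + 432788 = 459684; √459684 = 678.
q = (−164 + 678)/2 = 257, and p = q + 164 = 421.
Check: 257 · 421 = 108197.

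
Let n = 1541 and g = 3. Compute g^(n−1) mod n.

1

3^1 ≡ 3 (mod 1541)
3^2 ≡ 3^2 = 9 ≡ 9 (mod 1541)
3^4 ≡ 9^2 = 81 ≡ 81 (mod 1541)
3^8 ≡ 81^2 = 6561 ≡ 397 (mod 1541)
3^16 ≡ 397^2 = 157609 ≡ 427 (mod 1541)
3^32 ≡ 427^2 = 182329 ≡ 491 (mod 1541)
3^64 ≡ 491^2 = 241081 ≡ 685 (mod 1541)
3^128 ≡ 685^2 = 469225 ≡ 761 (mod 1541)
3^256 ≡ 761^2 = 579121 ≡ 1246 (mod 1541)
3^512 ≡ 1246^2 = 1552516 ≡ 729 (mod 1541)
3^1024 ≡ 729^2 = 531441 ≡ 1337 (mod 1541)
1540 = 1024 + 512 + 4 in binary powers of 2.
So 3^1540 ≡ 1337 · 729 · 81 ≡ 1 (mod 1541).
Since the result is 1, base 3 gives no evidence that 1541 is composite.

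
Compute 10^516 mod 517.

10^1 ≡ 10 (mod 517)
10^2 ≡ 10^2 = 100 ≡ 100 (mod 517)
10^4 ≡ 100^2 = 10000 ≡ 177 (mod 517)
10^8 ≡ 177^2 = 31329 ≡ 309 (mod 517)
10^16 ≡ 309^2 = 95481 ≡ 353 (mod 517)
10^32 ≡ 353^2 = 124609 ≡ 12 (mod 517)
10^64 ≡ 12^2 = 144 ≡ 144 (mod 517)
10^128 ≡ 144^2 = 20736 ≡ 56 (mod 517)
10^256 ≡ 56^2 = 3136 ≡ 34 (mod 517)
10^512 ≡ 34^2 = 1156 ≡ 122 (mod 517)
516 = 512 + 4 in binary powers of 2.
So 10^516 ≡ 122 · 177 ≡ 397 (mod 517).
Since 397 ≠ 1, base 10 is a Fermat witness: 517 is composite.

397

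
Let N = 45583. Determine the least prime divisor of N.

79

45583 is odd.
Digit sum 25, not divisible by 3.
Ends in 3: not divisible by 5.
7: 45583 = 7·6511 + 6
11: 45583 = 11·4143 + 10
13: 45583 = 13·3506 + 5
17: 45583 = 17·2681 + 6
19: 45583 = 19·2399 + 2
23: 45583 = 23·1981 + 20
29: 45583 = 29·1571 + 24
31: 45583 = 31·1470 + 13
37: 45583 = 37·1231 + 36
41: 45583 = 41·1111 + 32
43: 45583 = 43·1060 + 3
47: 45583 = 47·969 + 40
53: 45583 = 53·860 + 3
59: 45583 = 59·772 + 35
61: 45583 = 61·747 + 16
67: 45583 = 67·680 + 23
71: 45583 = 71·642 + 1
73: 45583 = 73·624 + 31
79: 45583 = 79·577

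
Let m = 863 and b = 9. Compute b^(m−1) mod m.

9^1 ≡ 9 (mod 863)
9^2 ≡ 9^2 = 81 ≡ 81 (mod 863)
9^4 ≡ 81^2 = 6561 ≡ 520 (mod 863)
9^8 ≡ 520^2 = 270400 ≡ 281 (mod 863)
9^16 ≡ 281^2 = 78961 ≡ 428 (mod 863)
9^32 ≡ 428^2 = 183184 ≡ 228 (mod 863)
9^64 ≡ 228^2 = 51984 ≡ 204 (mod 863)
9^128 ≡ 204^2 = 41616 ≡ 192 (mod 863)
9^256 ≡ 192^2 = 36864 ≡ 618 (mod 863)
9^512 ≡ 618^2 = 381924 ≡ 478 (mod 863)
862 = 512 + 256 + 64 + 16 + 8 + 4 + 2 in binary powers of 2.
So 9^862 ≡ 478 · 618 · 204 · 428 · 281 · 520 · 81 ≡ 1 (mod 863).
Since the result is 1, base 9 gives no evidence that 863 is composite.

1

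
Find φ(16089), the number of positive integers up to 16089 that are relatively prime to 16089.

10320

Factor: 16089 = 3 · 31 · 173.
φ(16089) = (3−1) · (31−1) · (173−1) = 2 · 30 · 172 = 10320.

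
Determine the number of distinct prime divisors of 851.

851 = 23 · 37
851 = 23 · 37, which has 2 distinct prime factors.

2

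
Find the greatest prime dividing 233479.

97

233479 = 29 · 8051
8051 = 83 · 97
97 is prime.
So 233479 = 29 · 83 · 97; the largest prime factor is 97.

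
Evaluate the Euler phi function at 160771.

145632

Factor: 160771 = 13 · 83 · 149.
φ(160771) = (13−1) · (83−1) · (149−1) = 12 · 82 · 148 = 145632.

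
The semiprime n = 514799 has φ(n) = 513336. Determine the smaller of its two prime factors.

587

φ(n) = (p−1)(q−1) = n − (p+q) + 1, so p + q = 514799 − 513336 + 1 = 1464.
p and q are the roots of t² − 1464t + 514799 = 0.
Discriminant: 1464² − 4·514799 = 2143296 − 2059196 = 84100; √84100 = 290.
q = (1464 − 290)/2 = 587, p = (1464 + 290)/2 = 877.
Check: 587 · 877 = 514799.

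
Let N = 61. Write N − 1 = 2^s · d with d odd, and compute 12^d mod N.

1

61 − 1 = 60 = 2^2 · 15, so d = 15.
12^1 ≡ 12 (mod 61)
12^2 ≡ 12^2 = 144 ≡ 22 (mod 61)
12^4 ≡ 22^2 = 484 ≡ 57 (mod 61)
12^8 ≡ 57^2 = 3249 ≡ 16 (mod 61)
15 = 8 + 4 + 2 + 1 in binary powers of 2.
So 12^15 ≡ 16 · 57 · 22 · 12 ≡ 1 (mod 61).
Since 12^d ≡ 1 (mod 61), base 12 does not prove 61 composite.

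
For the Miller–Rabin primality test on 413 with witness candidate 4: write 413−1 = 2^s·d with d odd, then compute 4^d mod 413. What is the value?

228

413 − 1 = 412 = 2^2 · 103, so d = 103.
4^1 ≡ 4 (mod 413)
4^2 ≡ 4^2 = 16 ≡ 16 (mod 413)
4^4 ≡ 16^2 = 256 ≡ 256 (mod 413)
4^8 ≡ 256^2 = 65536 ≡ 282 (mod 413)
4^16 ≡ 282^2 = 79524 ≡ 228 (mod 413)
4^32 ≡ 228^2 = 51984 ≡ 359 (mod 413)
4^64 ≡ 359^2 = 128881 ≡ 25 (mod 413)
103 = 64 + 32 + 4 + 2 + 1 in binary powers of 2.
So 4^103 ≡ 25 · 359 · 256 · 16 · 4 ≡ 228 (mod 413).
Squaring chain: 228 → 359; never reaches −1, so base 4 is a Miller–Rabin witness that 413 is composite.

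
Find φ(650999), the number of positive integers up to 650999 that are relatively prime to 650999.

626080

Factor: 650999 = 53 · 71 · 173.
φ(650999) = (53−1) · (71−1) · (173−1) = 52 · 70 · 172 = 626080.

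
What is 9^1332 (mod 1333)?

250

9^1 ≡ 9 (mod 1333)
9^2 ≡ 9^2 = 81 ≡ 81 (mod 1333)
9^4 ≡ 81^2 = 6561 ≡ 1229 (mod 1333)
9^8 ≡ 1229^2 = 1510441 ≡ 152 (mod 1333)
9^16 ≡ 152^2 = 23104 ≡ 443 (mod 1333)
9^32 ≡ 443^2 = 196249 ≡ 298 (mod 1333)
9^64 ≡ 298^2 = 88804 ≡ 826 (mod 1333)
9^128 ≡ 826^2 = 682276 ≡ 1113 (mod 1333)
9^256 ≡ 1113^2 = 1238769 ≡ 412 (mod 1333)
9^512 ≡ 412^2 = 169744 ≡ 453 (mod 1333)
9^1024 ≡ 453^2 = 205209 ≡ 1260 (mod 1333)
1332 = 1024 + 256 + 32 + 16 + 4 in binary powers of 2.
So 9^1332 ≡ 1260 · 412 · 298 · 443 · 1229 ≡ 250 (mod 1333).
Since 250 ≠ 1, base 9 is a Fermat witness: 1333 is composite.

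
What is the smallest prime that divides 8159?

8159 is odd.
Digit sum 23, not divisible by 3.
Ends in 9: not divisible by 5.
7: 8159 = 7·1165 + 4
11: 8159 = 11·741 + 8
13: 8159 = 13·627 + 8
17: 8159 = 17·479 + 16
19: 8159 = 19·429 + 8
23: 8159 = 23·354 + 17
29: 8159 = 29·281 + 10
31: 8159 = 31·263 + 6
37: 8159 = 37·220 + 19
41: 8159 = 41·199

41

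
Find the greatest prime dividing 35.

7

35 = 5 · 7
7 is prime.
So 35 = 5 · 7; the largest prime factor is 7.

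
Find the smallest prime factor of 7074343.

7074343 is odd.
Digit sum 28, not divisible by 3.
Ends in 3: not divisible by 5.
7: 7074343 = 7·1010620 + 3
11: 7074343 = 11·643122 + 1
13: 7074343 = 13·544180 + 3
17: 7074343 = 17·416137 + 14
19: 7074343 = 19·372333 + 16
23: 7074343 = 23·307580 + 3
29: 7074343 = 29·243942 + 25
31: 7074343 = 31·228204 + 19
37: 7074343 = 37·191198 + 17
41: 7074343 = 41·172544 + 39
43: 7074343 = 43·164519 + 26
47: 7074343 = 47·150517 + 44
53: 7074343 = 53·133478 + 9
59: 7074343 = 59·119904 + 7
61: 7074343 = 61·115972 + 51
67: 7074343 = 67·105587 + 14
71: 7074343 = 71·99638 + 45
73: 7074343 = 73·96908 + 59
79: 7074343 = 79·89548 + 51
83: 7074343 = 83·85233 + 4
89: 7074343 = 89·79487

89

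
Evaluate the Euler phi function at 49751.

Factor: 49751 = 13 · 43 · 89.
φ(49751) = (13−1) · (43−1) · (89−1) = 12 · 42 · 88 = 44352.

44352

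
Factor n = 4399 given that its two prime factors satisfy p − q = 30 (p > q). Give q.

53

Since p = q + 30, we have 4399 = q(q + 30), so q² + 30q − 4399 = 0.
Discriminant: 30² + 4·4399 = 900 + 17596 = 18496; √18496 = 136.
q = (−30 + 136)/2 = 53, and p = q + 30 = 83.
Check: 53 · 83 = 4399.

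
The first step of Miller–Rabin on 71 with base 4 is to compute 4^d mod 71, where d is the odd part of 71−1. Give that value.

1

71 − 1 = 70 = 2^1 · 35, so d = 35.
4^1 ≡ 4 (mod 71)
4^2 ≡ 4^2 = 16 ≡ 16 (mod 71)
4^4 ≡ 16^2 = 256 ≡ 43 (mod 71)
4^8 ≡ 43^2 = 1849 ≡ 3 (mod 71)
4^16 ≡ 3^2 = 9 ≡ 9 (mod 71)
4^32 ≡ 9^2 = 81 ≡ 10 (mod 71)
35 = 32 + 2 + 1 in binary powers of 2.
So 4^35 ≡ 10 · 16 · 4 ≡ 1 (mod 71).
Since 4^d ≡ 1 (mod 71), base 4 does not prove 71 composite.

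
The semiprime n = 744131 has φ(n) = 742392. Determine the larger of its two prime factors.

983

φ(n) = (p−1)(q−1) = n − (p+q) + 1, so p + q = 744131 − 742392 + 1 = 1740.
p and q are the roots of t² − 1740t + 744131 = 0.
Discriminant: 1740² − 4·744131 = 3027600 − 2976524 = 51076; √51076 = 226.
q = (1740 − 226)/2 = 757, p = (1740 + 226)/2 = 983.
Check: 757 · 983 = 744131.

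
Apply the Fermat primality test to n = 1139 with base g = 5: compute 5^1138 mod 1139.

1096

5^1 ≡ 5 (mod 1139)
5^2 ≡ 5^2 = 25 ≡ 25 (mod 1139)
5^4 ≡ 25^2 = 625 ≡ 625 (mod 1139)
5^8 ≡ 625^2 = 390625 ≡ 1087 (mod 1139)
5^16 ≡ 1087^2 = 1181569 ≡ 426 (mod 1139)
5^32 ≡ 426^2 = 181476 ≡ 375 (mod 1139)
5^64 ≡ 375^2 = 140625 ≡ 528 (mod 1139)
5^128 ≡ 528^2 = 278784 ≡ 868 (mod 1139)
5^256 ≡ 868^2 = 753424 ≡ 545 (mod 1139)
5^512 ≡ 545^2 = 297025 ≡ 885 (mod 1139)
5^1024 ≡ 885^2 = 783225 ≡ 732 (mod 1139)
1138 = 1024 + 64 + 32 + 16 + 2 in binary powers of 2.
So 5^1138 ≡ 732 · 528 · 375 · 426 · 25 ≡ 1096 (mod 1139).
Since 1096 ≠ 1, base 5 is a Fermat witness: 1139 is composite.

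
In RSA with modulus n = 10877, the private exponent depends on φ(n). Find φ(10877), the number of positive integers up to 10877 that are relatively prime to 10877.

10656

Factor: 10877 = 73 · 149.
φ(10877) = (73−1) · (149−1) = 72 · 148 = 10656.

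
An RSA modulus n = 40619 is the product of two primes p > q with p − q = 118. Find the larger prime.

269

Since p = q + 118, we have 40619 = q(q + 118), so q² + 118q − 40619 = 0.
Discriminant: 118² + 4·40619 = 13924 + 162476 = 176400; √176400 = 420.
q = (−118 + 420)/2 = 151, and p = q + 118 = 269.
Check: 151 · 269 = 40619.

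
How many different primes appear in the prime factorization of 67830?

6

67830 = 2 · 33915
33915 = 3 · 11305
11305 = 5 · 2261
2261 = 7 · 323
323 = 17 · 19
67830 = 2 · 3 · 5 · 7 · 17 · 19, which has 6 distinct prime factors.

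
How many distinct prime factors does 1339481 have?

5

1339481 = 11 · 121771
121771 = 13 · 9367
9367 = 17 · 551
551 = 19 · 29
1339481 = 11 · 13 · 17 · 19 · 29, which has 5 distinct prime factors.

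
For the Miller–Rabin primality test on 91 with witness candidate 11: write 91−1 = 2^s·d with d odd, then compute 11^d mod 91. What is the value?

8

91 − 1 = 90 = 2^1 · 45, so d = 45.
11^1 ≡ 11 (mod 91)
11^2 ≡ 11^2 = 121 ≡ 30 (mod 91)
11^4 ≡ 30^2 = 900 ≡ 81 (mod 91)
11^8 ≡ 81^2 = 6561 ≡ 9 (mod 91)
11^16 ≡ 9^2 = 81 ≡ 81 (mod 91)
11^32 ≡ 81^2 = 6561 ≡ 9 (mod 91)
45 = 32 + 8 + 4 + 1 in binary powers of 2.
So 11^45 ≡ 9 · 9 · 81 · 11 ≡ 8 (mod 91).
Squaring chain: 8; never reaches −1, so base 11 is a Miller–Rabin witness that 91 is composite.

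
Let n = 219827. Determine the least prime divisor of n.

17

219827 is odd.
Digit sum 29, not divisible by 3.
Ends in 7: not divisible by 5.
7: 219827 = 7·31403 + 6
11: 219827 = 11·19984 + 3
13: 219827 = 13·16909 + 10
17: 219827 = 17·12931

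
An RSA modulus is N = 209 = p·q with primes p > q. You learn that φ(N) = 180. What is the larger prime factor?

φ(n) = (p−1)(q−1) = n − (p+q) + 1, so p + q = 209 − 180 + 1 = 30.
p and q are the roots of t² − 30t + 209 = 0.
Discriminant: 30² − 4·209 = 900 − 836 = 64; √64 = 8.
q = (30 − 8)/2 = 11, p = (30 + 8)/2 = 19.
Check: 11 · 19 = 209.

19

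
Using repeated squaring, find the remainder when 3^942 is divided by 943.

3^1 ≡ 3 (mod 943)
3^2 ≡ 3^2 = 9 ≡ 9 (mod 943)
3^4 ≡ 9^2 = 81 ≡ 81 (mod 943)
3^8 ≡ 81^2 = 6561 ≡ 903 (mod 943)
3^16 ≡ 903^2 = 815409 ≡ 657 (mod 943)
3^32 ≡ 657^2 = 431649 ≡ 698 (mod 943)
3^64 ≡ 698^2 = 487204 ≡ 616 (mod 943)
3^128 ≡ 616^2 = 379456 ≡ 370 (mod 943)
3^256 ≡ 370^2 = 136900 ≡ 165 (mod 943)
3^512 ≡ 165^2 = 27225 ≡ 821 (mod 943)
942 = 512 + 256 + 128 + 32 + 8 + 4 + 2 in binary powers of 2.
So 3^942 ≡ 821 · 165 · 370 · 698 · 903 · 81 · 9 ≡ 278 (mod 943).
Since 278 ≠ 1, base 3 is a Fermat witness: 943 is composite.

278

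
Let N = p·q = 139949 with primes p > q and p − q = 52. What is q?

349

Since p = q + 52, we have 139949 = q(q + 52), so q² + 52q − 139949 = 0.
Discriminant: 52² + 4·139949 = 2704 + 559796 = 562500; √562500 = 750.
q = (−52 + 750)/2 = 349, and p = q + 52 = 401.
Check: 349 · 401 = 139949.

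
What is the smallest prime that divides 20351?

47

20351 is odd.
Digit sum 11, not divisible by 3.
Ends in 1: not divisible by 5.
7: 20351 = 7·2907 + 2
11: 20351 = 11·1850 + 1
13: 20351 = 13·1565 + 6
17: 20351 = 17·1197 + 2
19: 20351 = 19·1071 + 2
23: 20351 = 23·884 + 19
29: 20351 = 29·701 + 22
31: 20351 = 31·656 + 15
37: 20351 = 37·550 + 1
41: 20351 = 41·496 + 15
43: 20351 = 43·473 + 12
47: 20351 = 47·433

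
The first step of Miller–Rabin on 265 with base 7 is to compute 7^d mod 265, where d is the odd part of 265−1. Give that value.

82

265 − 1 = 264 = 2^3 · 33, so d = 33.
7^1 ≡ 7 (mod 265)
7^2 ≡ 7^2 = 49 ≡ 49 (mod 265)
7^4 ≡ 49^2 = 2401 ≡ 16 (mod 265)
7^8 ≡ 16^2 = 256 ≡ 256 (mod 265)
7^16 ≡ 256^2 = 65536 ≡ 81 (mod 265)
7^32 ≡ 81^2 = 6561 ≡ 201 (mod 265)
33 = 32 + 1 in binary powers of 2.
So 7^33 ≡ 201 · 7 ≡ 82 (mod 265).
Squaring chain: 82 → 99 → 261; never reaches −1, so base 7 is a Miller–Rabin witness that 265 is composite.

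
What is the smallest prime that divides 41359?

41359 is odd.
Digit sum 22, not divisible by 3.
Ends in 9: not divisible by 5.
7: 41359 = 7·5908 + 3
11: 41359 = 11·3759 + 10
13: 41359 = 13·3181 + 6
17: 41359 = 17·2432 + 15
19: 41359 = 19·2176 + 15
23: 41359 = 23·1798 + 5
29: 41359 = 29·1426 + 5
31: 41359 = 31·1334 + 5
37: 41359 = 37·1117 + 30
41: 41359 = 41·1008 + 31
43: 41359 = 43·961 + 36
47: 41359 = 47·879 + 46
53: 41359 = 53·780 + 19
59: 41359 = 59·701

59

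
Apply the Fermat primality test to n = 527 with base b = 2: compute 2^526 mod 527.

2^1 ≡ 2 (mod 527)
2^2 ≡ 2^2 = 4 ≡ 4 (mod 527)
2^4 ≡ 4^2 = 16 ≡ 16 (mod 527)
2^8 ≡ 16^2 = 256 ≡ 256 (mod 527)
2^16 ≡ 256^2 = 65536 ≡ 188 (mod 527)
2^32 ≡ 188^2 = 35344 ≡ 35 (mod 527)
2^64 ≡ 35^2 = 1225 ≡ 171 (mod 527)
2^128 ≡ 171^2 = 29241 ≡ 256 (mod 527)
2^256 ≡ 256^2 = 65536 ≡ 188 (mod 527)
2^512 ≡ 188^2 = 35344 ≡ 35 (mod 527)
526 = 512 + 8 + 4 + 2 in binary powers of 2.
So 2^526 ≡ 35 · 256 · 16 · 4 ≡ 64 (mod 527).
Since 64 ≠ 1, base 2 is a Fermat witness: 527 is composite.

64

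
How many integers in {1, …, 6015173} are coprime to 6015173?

5916240

Factor: 6015173 = 167 · 181 · 199.
φ(6015173) = (167−1) · (181−1) · (199−1) = 166 · 180 · 198 = 5916240.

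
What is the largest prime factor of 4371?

47

4371 = 3 · 1457
1457 = 31 · 47
47 is prime.
So 4371 = 3 · 31 · 47; the largest prime factor is 47.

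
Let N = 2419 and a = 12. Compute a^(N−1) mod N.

121

12^1 ≡ 12 (mod 2419)
12^2 ≡ 12^2 = 144 ≡ 144 (mod 2419)
12^4 ≡ 144^2 = 20736 ≡ 1384 (mod 2419)
12^8 ≡ 1384^2 = 1915456 ≡ 2027 (mod 2419)
12^16 ≡ 2027^2 = 4108729 ≡ 1267 (mod 2419)
12^32 ≡ 1267^2 = 1605289 ≡ 1492 (mod 2419)
12^64 ≡ 1492^2 = 2226064 ≡ 584 (mod 2419)
12^128 ≡ 584^2 = 341056 ≡ 2396 (mod 2419)
12^256 ≡ 2396^2 = 5740816 ≡ 529 (mod 2419)
12^512 ≡ 529^2 = 279841 ≡ 1656 (mod 2419)
12^1024 ≡ 1656^2 = 2742336 ≡ 1609 (mod 2419)
12^2048 ≡ 1609^2 = 2588881 ≡ 551 (mod 2419)
2418 = 2048 + 256 + 64 + 32 + 16 + 2 in binary powers of 2.
So 12^2418 ≡ 551 · 529 · 584 · 1492 · 1267 · 144 ≡ 121 (mod 2419).
Since 121 ≠ 1, base 12 is a Fermat witness: 2419 is composite.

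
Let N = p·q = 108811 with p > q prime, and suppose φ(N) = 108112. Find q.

233

φ(n) = (p−1)(q−1) = n − (p+q) + 1, so p + q = 108811 − 108112 + 1 = 700.
p and q are the roots of t² − 700t + 108811 = 0.
Discriminant: 700² − 4·108811 = 490000 − 435244 = 54756; √54756 = 234.
q = (700 − 234)/2 = 233, p = (700 + 234)/2 = 467.
Check: 233 · 467 = 108811.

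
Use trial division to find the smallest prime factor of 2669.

17

2669 is odd.
Digit sum 23, not divisible by 3.
Ends in 9: not divisible by 5.
7: 2669 = 7·381 + 2
11: 2669 = 11·242 + 7
13: 2669 = 13·205 + 4
17: 2669 = 17·157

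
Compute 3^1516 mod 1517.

3^1 ≡ 3 (mod 1517)
3^2 ≡ 3^2 = 9 ≡ 9 (mod 1517)
3^4 ≡ 9^2 = 81 ≡ 81 (mod 1517)
3^8 ≡ 81^2 = 6561 ≡ 493 (mod 1517)
3^16 ≡ 493^2 = 243049 ≡ 329 (mod 1517)
3^32 ≡ 329^2 = 108241 ≡ 534 (mod 1517)
3^64 ≡ 534^2 = 285156 ≡ 1477 (mod 1517)
3^128 ≡ 1477^2 = 2181529 ≡ 83 (mod 1517)
3^256 ≡ 83^2 = 6889 ≡ 821 (mod 1517)
3^512 ≡ 821^2 = 674041 ≡ 493 (mod 1517)
3^1024 ≡ 493^2 = 243049 ≡ 329 (mod 1517)
1516 = 1024 + 256 + 128 + 64 + 32 + 8 + 4 in binary powers of 2.
So 3^1516 ≡ 329 · 821 · 83 · 1477 · 534 · 493 · 81 ≡ 81 (mod 1517).
Since 81 ≠ 1, base 3 is a Fermat witness: 1517 is composite.

81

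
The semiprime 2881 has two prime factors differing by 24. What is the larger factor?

Since p = q + 24, we have 2881 = q(q + 24), so q² + 24q − 2881 = 0.
Discriminant: 24² + 4·2881 = 576 + 11524 = 12100; √12100 = 110.
q = (−24 + 110)/2 = 43, and p = q + 24 = 67.
Check: 43 · 67 = 2881.

67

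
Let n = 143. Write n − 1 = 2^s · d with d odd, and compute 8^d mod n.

96

143 − 1 = 142 = 2^1 · 71, so d = 71.
8^1 ≡ 8 (mod 143)
8^2 ≡ 8^2 = 64 ≡ 64 (mod 143)
8^4 ≡ 64^2 = 4096 ≡ 92 (mod 143)
8^8 ≡ 92^2 = 8464 ≡ 27 (mod 143)
8^16 ≡ 27^2 = 729 ≡ 14 (mod 143)
8^32 ≡ 14^2 = 196 ≡ 53 (mod 143)
8^64 ≡ 53^2 = 2809 ≡ 92 (mod 143)
71 = 64 + 4 + 2 + 1 in binary powers of 2.
So 8^71 ≡ 92 · 92 · 64 · 8 ≡ 96 (mod 143).
Squaring chain: 96; never reaches −1, so base 8 is a Miller–Rabin witness that 143 is composite.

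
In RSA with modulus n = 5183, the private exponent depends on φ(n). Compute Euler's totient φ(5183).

5040

Factor: 5183 = 71 · 73.
φ(5183) = (71−1) · (73−1) = 70 · 72 = 5040.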